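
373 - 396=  - 23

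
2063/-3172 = - 2063/3172 =- 0.65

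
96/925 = 96/925 = 0.10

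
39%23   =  16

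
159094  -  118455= 40639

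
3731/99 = 37 + 68/99 = 37.69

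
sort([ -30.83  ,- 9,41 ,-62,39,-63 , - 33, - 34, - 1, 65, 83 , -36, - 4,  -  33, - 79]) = [-79, - 63, - 62,-36, - 34,-33,-33,-30.83,  -  9,-4, - 1, 39,41 , 65, 83 ] 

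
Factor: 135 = 3^3 * 5^1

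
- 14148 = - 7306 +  - 6842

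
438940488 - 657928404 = - 218987916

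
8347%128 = 27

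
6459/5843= 1 + 616/5843 = 1.11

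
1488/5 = 1488/5 =297.60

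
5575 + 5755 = 11330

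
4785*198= 947430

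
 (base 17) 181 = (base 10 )426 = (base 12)2b6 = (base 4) 12222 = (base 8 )652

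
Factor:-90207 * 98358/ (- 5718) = 3^3*13^3*97^1*257^1 *953^( - 1)= 1478763351/953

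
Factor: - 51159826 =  - 2^1*37^1 * 691349^1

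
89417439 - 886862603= - 797445164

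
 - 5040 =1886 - 6926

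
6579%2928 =723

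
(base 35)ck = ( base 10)440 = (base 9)538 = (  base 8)670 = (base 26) GO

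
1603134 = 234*6851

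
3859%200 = 59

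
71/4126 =71/4126 = 0.02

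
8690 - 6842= 1848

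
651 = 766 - 115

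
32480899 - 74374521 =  - 41893622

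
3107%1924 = 1183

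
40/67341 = 40/67341 = 0.00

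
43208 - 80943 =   -  37735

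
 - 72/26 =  - 36/13  =  - 2.77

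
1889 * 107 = 202123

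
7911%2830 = 2251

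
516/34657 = 516/34657 = 0.01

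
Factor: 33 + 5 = 2^1*19^1 = 38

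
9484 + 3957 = 13441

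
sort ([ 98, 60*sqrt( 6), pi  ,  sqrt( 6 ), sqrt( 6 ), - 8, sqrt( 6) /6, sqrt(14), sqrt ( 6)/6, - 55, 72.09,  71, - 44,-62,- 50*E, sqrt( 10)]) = [ - 50*E,-62,-55, - 44 ,-8, sqrt ( 6) /6,  sqrt( 6)/6,sqrt (6), sqrt(6), pi, sqrt( 10),sqrt ( 14 ), 71, 72.09 , 98, 60  *sqrt( 6) ]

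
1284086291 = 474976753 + 809109538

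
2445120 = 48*50940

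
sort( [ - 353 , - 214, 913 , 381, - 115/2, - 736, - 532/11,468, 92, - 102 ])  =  [-736,-353, - 214 , - 102 , - 115/2, - 532/11, 92, 381, 468, 913]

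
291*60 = 17460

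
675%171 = 162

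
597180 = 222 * 2690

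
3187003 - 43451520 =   -  40264517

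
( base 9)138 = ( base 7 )224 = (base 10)116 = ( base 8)164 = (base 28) 44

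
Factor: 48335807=13^1*3718139^1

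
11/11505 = 11/11505 = 0.00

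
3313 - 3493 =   -  180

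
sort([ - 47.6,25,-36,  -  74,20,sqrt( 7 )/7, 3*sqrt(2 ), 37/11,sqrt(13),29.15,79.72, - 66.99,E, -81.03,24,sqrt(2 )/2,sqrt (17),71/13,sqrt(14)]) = [ - 81.03,  -  74, - 66.99,- 47.6,  -  36,sqrt(7)/7, sqrt( 2 )/2,E, 37/11,sqrt(13),  sqrt(14 ),sqrt( 17),3*sqrt( 2) , 71/13,20 , 24, 25, 29.15,79.72]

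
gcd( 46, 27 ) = 1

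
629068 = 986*638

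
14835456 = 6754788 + 8080668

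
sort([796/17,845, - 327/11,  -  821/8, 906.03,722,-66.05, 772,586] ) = [ - 821/8, - 66.05,  -  327/11, 796/17, 586,  722,772, 845,906.03]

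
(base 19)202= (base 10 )724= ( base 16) 2d4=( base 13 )439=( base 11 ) 5A9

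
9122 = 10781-1659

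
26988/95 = 26988/95 = 284.08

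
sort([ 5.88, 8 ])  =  [5.88 , 8]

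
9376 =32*293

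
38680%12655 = 715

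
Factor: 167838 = 2^1*3^1*11^1*2543^1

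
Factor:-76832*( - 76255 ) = 2^5*5^1*7^4*101^1*151^1 = 5858824160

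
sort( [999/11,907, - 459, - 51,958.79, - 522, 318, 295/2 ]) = [ - 522, - 459, - 51, 999/11,295/2, 318,907, 958.79] 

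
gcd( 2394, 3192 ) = 798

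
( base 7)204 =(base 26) 3O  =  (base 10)102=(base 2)1100110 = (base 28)3I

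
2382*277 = 659814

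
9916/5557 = 9916/5557  =  1.78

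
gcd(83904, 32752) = 368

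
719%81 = 71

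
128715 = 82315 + 46400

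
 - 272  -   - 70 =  - 202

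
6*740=4440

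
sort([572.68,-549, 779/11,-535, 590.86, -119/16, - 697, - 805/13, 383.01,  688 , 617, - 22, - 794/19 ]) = [ - 697,-549, - 535,  -  805/13, - 794/19, - 22,-119/16 , 779/11, 383.01, 572.68, 590.86 , 617 , 688]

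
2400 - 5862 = -3462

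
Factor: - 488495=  - 5^1*7^1*17^1*821^1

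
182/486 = 91/243= 0.37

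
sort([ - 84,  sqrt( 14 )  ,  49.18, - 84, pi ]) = [ - 84 ,-84,pi, sqrt(14),49.18 ] 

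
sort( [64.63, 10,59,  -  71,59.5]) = [  -  71,10,59, 59.5,  64.63]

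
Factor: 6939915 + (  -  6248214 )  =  3^1*230567^1 = 691701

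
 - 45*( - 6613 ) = 297585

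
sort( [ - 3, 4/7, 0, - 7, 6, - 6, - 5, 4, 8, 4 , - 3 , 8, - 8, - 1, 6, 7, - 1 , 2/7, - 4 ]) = [ - 8, - 7, - 6,-5, - 4, - 3, - 3, - 1, - 1 , 0,2/7 , 4/7, 4,4, 6, 6,7,8,8]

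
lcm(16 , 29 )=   464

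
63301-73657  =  - 10356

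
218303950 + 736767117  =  955071067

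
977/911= 977/911  =  1.07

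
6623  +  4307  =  10930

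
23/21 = 23/21 = 1.10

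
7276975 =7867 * 925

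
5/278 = 5/278 = 0.02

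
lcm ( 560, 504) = 5040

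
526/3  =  526/3 = 175.33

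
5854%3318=2536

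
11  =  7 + 4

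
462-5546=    - 5084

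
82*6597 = 540954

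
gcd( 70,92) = 2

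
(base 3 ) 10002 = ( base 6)215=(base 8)123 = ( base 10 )83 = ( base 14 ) 5D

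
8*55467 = 443736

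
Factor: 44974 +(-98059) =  - 3^1 * 5^1 * 3539^1= - 53085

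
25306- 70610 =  - 45304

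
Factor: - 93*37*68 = -233988 = - 2^2*3^1*17^1*31^1 * 37^1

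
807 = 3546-2739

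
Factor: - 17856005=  - 5^1*47^1*75983^1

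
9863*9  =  88767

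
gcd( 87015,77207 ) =1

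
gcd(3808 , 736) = 32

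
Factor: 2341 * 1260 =2949660 = 2^2*3^2 * 5^1*7^1*2341^1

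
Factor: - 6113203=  - 313^1*19531^1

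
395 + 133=528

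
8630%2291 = 1757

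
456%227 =2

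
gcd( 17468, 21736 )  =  44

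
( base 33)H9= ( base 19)1b0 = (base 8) 1072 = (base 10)570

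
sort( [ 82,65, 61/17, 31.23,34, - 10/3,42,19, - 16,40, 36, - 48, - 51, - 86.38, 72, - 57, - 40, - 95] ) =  [ - 95, - 86.38, - 57,-51,-48, - 40, - 16,  -  10/3, 61/17,  19,31.23,34,36, 40, 42,65,72, 82] 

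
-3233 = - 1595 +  - 1638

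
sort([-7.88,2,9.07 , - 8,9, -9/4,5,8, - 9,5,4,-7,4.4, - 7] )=[ - 9  , - 8, - 7.88, -7, - 7,-9/4, 2,4,4.4,5,5,8, 9, 9.07]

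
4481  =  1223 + 3258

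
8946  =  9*994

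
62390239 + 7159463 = 69549702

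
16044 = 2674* 6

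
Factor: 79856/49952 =713/446 = 2^(-1 )* 23^1*31^1*223^(  -  1 )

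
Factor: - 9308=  - 2^2 * 13^1*179^1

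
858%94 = 12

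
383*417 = 159711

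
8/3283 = 8/3283= 0.00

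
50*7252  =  362600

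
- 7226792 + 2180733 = - 5046059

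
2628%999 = 630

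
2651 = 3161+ - 510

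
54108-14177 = 39931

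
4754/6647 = 4754/6647 = 0.72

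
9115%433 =22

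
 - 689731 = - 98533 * 7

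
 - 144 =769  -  913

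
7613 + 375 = 7988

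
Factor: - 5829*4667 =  - 27203943 = - 3^1 * 13^1*29^1*67^1*359^1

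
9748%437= 134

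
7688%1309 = 1143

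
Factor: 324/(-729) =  -2^2*3^ ( - 2) = -4/9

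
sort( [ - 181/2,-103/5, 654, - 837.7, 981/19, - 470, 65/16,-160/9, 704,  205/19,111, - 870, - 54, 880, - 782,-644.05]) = [-870,  -  837.7,-782, - 644.05, - 470, - 181/2, -54,  -  103/5,  -  160/9,65/16,205/19, 981/19, 111,654,  704,880] 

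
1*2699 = 2699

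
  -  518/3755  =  -518/3755  =  - 0.14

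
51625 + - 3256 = 48369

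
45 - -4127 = 4172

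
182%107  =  75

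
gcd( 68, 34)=34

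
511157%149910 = 61427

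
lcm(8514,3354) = 110682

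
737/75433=737/75433 = 0.01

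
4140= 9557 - 5417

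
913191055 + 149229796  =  1062420851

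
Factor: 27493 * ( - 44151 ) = - 3^1 * 19^1*1447^1*14717^1 = - 1213843443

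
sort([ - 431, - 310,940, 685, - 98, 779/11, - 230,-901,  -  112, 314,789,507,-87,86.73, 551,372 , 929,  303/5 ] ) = [ - 901,-431,-310, -230,- 112, - 98, - 87, 303/5,  779/11, 86.73, 314,372, 507, 551,685,789,929, 940]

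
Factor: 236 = 2^2*59^1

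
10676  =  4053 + 6623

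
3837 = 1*3837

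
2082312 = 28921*72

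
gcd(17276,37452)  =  4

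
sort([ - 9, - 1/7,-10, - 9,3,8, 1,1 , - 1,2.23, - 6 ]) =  [ - 10, - 9  , - 9, - 6,- 1  , - 1/7,1, 1 , 2.23,3,8] 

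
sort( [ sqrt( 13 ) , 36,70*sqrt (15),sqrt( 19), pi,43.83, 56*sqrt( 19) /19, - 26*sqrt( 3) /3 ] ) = [ - 26 * sqrt( 3)/3, pi, sqrt( 13),sqrt( 19), 56*sqrt( 19)/19, 36,43.83, 70*sqrt( 15)] 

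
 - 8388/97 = -8388/97 = -86.47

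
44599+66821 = 111420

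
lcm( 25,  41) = 1025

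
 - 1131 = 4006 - 5137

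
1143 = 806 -  -  337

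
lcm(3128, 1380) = 46920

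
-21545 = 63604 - 85149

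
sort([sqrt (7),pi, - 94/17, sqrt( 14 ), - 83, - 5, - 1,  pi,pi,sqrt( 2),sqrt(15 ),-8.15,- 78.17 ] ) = [ - 83, - 78.17 , - 8.15, - 94/17, - 5, - 1, sqrt( 2), sqrt( 7) , pi,pi,pi,sqrt(14),sqrt( 15)] 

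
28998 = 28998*1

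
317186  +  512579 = 829765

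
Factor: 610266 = 2^1 *3^1* 17^1 * 31^1*193^1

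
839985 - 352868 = 487117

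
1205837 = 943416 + 262421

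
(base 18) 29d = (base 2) 1100110111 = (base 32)pn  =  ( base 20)213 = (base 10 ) 823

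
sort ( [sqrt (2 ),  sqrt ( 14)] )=[ sqrt (2 ),sqrt(14) ]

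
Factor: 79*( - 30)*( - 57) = 135090 = 2^1*3^2*5^1*19^1*79^1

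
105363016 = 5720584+99642432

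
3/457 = 3/457 =0.01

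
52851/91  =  52851/91 = 580.78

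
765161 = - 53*( - 14437)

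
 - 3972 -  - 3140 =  - 832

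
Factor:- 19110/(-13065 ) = 98/67 = 2^1 *7^2*67^( - 1) 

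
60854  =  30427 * 2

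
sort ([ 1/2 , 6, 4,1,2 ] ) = [ 1/2 , 1,  2 , 4,6]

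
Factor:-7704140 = - 2^2*5^1*29^1 * 37^1*359^1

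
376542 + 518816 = 895358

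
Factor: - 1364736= -2^8*3^1*1777^1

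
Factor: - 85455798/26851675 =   -  2^1*3^1*5^( - 2)*113^1 * 126041^1*1074067^ ( - 1) 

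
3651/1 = 3651 = 3651.00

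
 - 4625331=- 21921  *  211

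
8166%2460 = 786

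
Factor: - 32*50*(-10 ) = 2^7*5^3 = 16000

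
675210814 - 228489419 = 446721395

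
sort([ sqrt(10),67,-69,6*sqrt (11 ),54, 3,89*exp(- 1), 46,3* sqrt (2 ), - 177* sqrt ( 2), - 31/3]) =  [ - 177*sqrt(  2), - 69, - 31/3,3,sqrt( 10), 3*sqrt( 2 ),  6*sqrt( 11 ),89* exp ( -1), 46,  54 , 67 ] 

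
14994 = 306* 49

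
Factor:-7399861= - 7^1*491^1 * 2153^1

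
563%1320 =563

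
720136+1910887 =2631023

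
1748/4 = 437 = 437.00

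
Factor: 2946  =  2^1 * 3^1* 491^1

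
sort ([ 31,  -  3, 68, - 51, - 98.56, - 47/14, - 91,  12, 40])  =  [ - 98.56, - 91, - 51, - 47/14, - 3, 12, 31, 40,68]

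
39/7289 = 39/7289 = 0.01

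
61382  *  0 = 0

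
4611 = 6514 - 1903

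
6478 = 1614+4864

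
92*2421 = 222732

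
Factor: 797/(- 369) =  - 3^ (-2)*41^(  -  1 ) * 797^1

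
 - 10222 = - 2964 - 7258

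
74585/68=1096+57/68=1096.84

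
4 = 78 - 74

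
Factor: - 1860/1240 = -2^(  -  1 )*3^1 = - 3/2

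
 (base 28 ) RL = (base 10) 777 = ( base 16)309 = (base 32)o9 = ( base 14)3d7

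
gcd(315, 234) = 9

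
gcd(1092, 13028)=4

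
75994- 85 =75909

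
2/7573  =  2/7573 = 0.00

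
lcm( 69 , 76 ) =5244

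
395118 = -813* ( -486)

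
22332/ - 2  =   - 11166/1 = - 11166.00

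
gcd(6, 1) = 1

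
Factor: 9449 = 11^1 * 859^1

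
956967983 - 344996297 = 611971686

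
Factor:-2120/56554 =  - 2^2 * 5^1 * 53^1*28277^ (-1) =-1060/28277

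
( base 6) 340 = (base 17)7D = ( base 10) 132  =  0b10000100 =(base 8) 204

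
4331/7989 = 4331/7989  =  0.54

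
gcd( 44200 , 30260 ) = 340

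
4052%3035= 1017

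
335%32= 15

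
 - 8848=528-9376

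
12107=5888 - -6219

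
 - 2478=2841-5319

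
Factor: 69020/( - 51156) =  - 85/63=- 3^( - 2)*5^1*7^( - 1)*17^1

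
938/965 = 938/965 = 0.97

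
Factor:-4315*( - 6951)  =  3^1*5^1*7^1*331^1*863^1 = 29993565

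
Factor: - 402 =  - 2^1*3^1* 67^1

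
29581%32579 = 29581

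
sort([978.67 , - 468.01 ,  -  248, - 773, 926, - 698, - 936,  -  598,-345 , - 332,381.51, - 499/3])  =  [-936, -773, - 698, - 598, - 468.01, - 345, - 332,  -  248,- 499/3,381.51 , 926, 978.67] 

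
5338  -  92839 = -87501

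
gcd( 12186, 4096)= 2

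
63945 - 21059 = 42886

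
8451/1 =8451 = 8451.00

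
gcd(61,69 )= 1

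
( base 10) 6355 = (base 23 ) c07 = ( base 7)24346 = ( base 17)14ge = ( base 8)14323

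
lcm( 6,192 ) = 192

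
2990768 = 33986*88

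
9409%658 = 197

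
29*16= 464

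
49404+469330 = 518734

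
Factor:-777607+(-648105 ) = -1425712 = - 2^4 * 89107^1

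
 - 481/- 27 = 17+ 22/27  =  17.81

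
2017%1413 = 604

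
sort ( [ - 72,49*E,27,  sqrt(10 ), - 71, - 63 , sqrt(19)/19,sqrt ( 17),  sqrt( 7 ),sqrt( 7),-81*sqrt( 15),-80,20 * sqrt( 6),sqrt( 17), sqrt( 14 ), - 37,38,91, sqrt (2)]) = [ - 81*sqrt ( 15), - 80, -72, -71, - 63, - 37,  sqrt( 19 ) /19,sqrt( 2),sqrt(7), sqrt( 7 ), sqrt( 10 ), sqrt( 14), sqrt ( 17),sqrt( 17 ),  27,  38,  20*sqrt( 6) , 91, 49*E] 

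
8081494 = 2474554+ 5606940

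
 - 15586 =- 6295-9291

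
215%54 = 53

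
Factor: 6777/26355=9/35 = 3^2* 5^( - 1) * 7^( - 1)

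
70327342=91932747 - 21605405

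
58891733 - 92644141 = - 33752408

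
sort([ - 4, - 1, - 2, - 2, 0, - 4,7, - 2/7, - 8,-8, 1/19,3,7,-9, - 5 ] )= [ - 9,-8, - 8,-5, - 4, - 4, - 2,-2, - 1 , - 2/7,  0, 1/19,3  ,  7,7]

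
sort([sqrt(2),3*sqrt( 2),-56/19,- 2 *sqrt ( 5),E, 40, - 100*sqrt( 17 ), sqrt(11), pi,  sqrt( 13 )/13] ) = [ -100*sqrt(17), - 2 * sqrt(5), -56/19, sqrt( 13) /13,  sqrt(2 ), E,pi, sqrt( 11), 3*sqrt (2), 40]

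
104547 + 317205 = 421752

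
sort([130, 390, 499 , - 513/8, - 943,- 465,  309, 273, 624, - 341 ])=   [  -  943, - 465, - 341, - 513/8, 130,273 , 309, 390, 499, 624]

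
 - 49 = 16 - 65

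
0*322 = 0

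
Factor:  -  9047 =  -83^1 * 109^1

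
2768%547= 33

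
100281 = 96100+4181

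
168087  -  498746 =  - 330659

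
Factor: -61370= -2^1*5^1*17^1*19^2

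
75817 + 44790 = 120607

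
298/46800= 149/23400 = 0.01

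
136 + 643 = 779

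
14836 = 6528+8308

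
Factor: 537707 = 503^1 * 1069^1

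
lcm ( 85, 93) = 7905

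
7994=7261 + 733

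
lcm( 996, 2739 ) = 10956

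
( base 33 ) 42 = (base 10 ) 134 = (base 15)8E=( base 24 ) 5e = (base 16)86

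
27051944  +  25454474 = 52506418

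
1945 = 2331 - 386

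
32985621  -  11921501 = 21064120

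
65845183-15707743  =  50137440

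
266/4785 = 266/4785 = 0.06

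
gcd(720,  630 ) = 90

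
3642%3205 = 437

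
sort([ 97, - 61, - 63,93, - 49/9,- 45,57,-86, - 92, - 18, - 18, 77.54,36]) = [ - 92 , - 86 ,  -  63, - 61,-45, - 18,-18, - 49/9, 36,57, 77.54, 93,  97]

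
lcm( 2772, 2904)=60984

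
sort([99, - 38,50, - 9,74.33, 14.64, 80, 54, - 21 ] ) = [-38, - 21, - 9, 14.64, 50, 54, 74.33, 80,99]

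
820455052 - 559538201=260916851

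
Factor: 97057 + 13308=5^1 * 22073^1 = 110365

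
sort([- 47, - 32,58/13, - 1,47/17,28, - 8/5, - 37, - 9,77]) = [-47,-37,-32, - 9, - 8/5,-1,47/17,  58/13, 28,77]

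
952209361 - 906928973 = 45280388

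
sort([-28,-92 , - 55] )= [  -  92,  -  55 ,-28 ] 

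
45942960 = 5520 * 8323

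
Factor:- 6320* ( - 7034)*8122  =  361062535360 = 2^6*5^1*31^1*79^1 * 131^1*3517^1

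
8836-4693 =4143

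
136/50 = 68/25 = 2.72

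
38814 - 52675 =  - 13861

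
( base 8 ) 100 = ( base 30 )24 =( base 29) 26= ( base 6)144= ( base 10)64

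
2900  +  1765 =4665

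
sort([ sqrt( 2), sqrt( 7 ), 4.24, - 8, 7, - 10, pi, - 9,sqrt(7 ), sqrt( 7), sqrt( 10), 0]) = [ - 10,-9, - 8 , 0, sqrt( 2) , sqrt ( 7) , sqrt( 7),sqrt( 7),pi, sqrt( 10),4.24, 7] 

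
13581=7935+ 5646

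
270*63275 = 17084250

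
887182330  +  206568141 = 1093750471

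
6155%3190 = 2965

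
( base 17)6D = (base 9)137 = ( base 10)115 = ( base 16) 73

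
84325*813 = 68556225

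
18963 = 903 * 21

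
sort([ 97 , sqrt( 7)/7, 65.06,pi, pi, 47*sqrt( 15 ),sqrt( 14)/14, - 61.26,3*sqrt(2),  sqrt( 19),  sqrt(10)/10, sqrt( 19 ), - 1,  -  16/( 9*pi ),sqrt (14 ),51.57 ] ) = [ - 61.26 ,  -  1,-16/( 9 * pi),sqrt( 14)/14, sqrt(10) /10, sqrt( 7 )/7,pi,pi, sqrt( 14 ),3*sqrt( 2),sqrt( 19),sqrt( 19),51.57, 65.06,97,47*sqrt( 15 ) ] 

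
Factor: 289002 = 2^1 * 3^1*7^2*983^1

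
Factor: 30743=71^1*433^1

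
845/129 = 845/129 = 6.55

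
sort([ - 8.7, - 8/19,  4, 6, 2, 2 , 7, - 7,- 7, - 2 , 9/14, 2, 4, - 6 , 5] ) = [ - 8.7,-7, - 7, - 6, - 2, - 8/19,  9/14, 2, 2,2, 4, 4,5, 6, 7] 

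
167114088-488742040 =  - 321627952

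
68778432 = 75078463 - 6300031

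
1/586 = 1/586 = 0.00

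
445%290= 155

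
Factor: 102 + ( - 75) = 27 = 3^3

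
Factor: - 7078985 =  - 5^1*541^1 * 2617^1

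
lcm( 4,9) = 36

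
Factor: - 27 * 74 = - 1998 = - 2^1 * 3^3 * 37^1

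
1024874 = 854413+170461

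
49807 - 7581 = 42226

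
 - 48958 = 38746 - 87704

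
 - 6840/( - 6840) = 1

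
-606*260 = - 157560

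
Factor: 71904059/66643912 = 2^( - 3) * 89^( - 1)*2699^1*26641^1  *  93601^ (-1)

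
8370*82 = 686340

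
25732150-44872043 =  - 19139893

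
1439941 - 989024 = 450917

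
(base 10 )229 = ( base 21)aj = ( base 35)6j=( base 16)E5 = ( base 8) 345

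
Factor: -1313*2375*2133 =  - 3^3 * 5^3*13^1*19^1*79^1 * 101^1 = -  6651493875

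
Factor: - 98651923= - 98651923^1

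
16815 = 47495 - 30680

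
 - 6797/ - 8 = 849 + 5/8 = 849.62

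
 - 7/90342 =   -  1/12906 = - 0.00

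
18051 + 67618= 85669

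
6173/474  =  13 + 11/474 = 13.02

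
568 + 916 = 1484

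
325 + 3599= 3924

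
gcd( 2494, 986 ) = 58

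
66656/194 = 33328/97= 343.59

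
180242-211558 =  - 31316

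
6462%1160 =662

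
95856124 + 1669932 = 97526056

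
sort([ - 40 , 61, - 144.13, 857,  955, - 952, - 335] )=[ - 952, - 335, - 144.13, - 40, 61, 857, 955] 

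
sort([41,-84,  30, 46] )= [ - 84,30,41 , 46]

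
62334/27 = 6926/3 = 2308.67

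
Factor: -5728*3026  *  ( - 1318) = 22844799104= 2^7 * 17^1*89^1*179^1*659^1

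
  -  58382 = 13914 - 72296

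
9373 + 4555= 13928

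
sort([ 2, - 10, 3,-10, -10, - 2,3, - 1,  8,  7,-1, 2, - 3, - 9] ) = [-10, - 10,-10 , -9, - 3, - 2, - 1, - 1, 2,2, 3 , 3, 7, 8]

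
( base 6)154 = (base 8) 106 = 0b1000110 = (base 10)70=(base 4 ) 1012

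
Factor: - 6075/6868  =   -2^( -2)*3^5 * 5^2*17^( - 1 )*101^ ( - 1) 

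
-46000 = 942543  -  988543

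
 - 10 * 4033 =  - 40330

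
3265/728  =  3265/728 = 4.48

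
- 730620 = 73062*( - 10)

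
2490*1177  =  2930730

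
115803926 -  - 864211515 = 980015441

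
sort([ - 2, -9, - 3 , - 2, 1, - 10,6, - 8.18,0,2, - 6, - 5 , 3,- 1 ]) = [-10, - 9, - 8.18, -6, - 5, - 3, - 2, - 2, - 1,0,1, 2, 3, 6 ] 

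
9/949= 9/949 = 0.01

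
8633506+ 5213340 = 13846846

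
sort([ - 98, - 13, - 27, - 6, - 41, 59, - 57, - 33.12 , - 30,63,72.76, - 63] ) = [ - 98, - 63, - 57 , - 41, - 33.12, - 30, - 27, - 13, - 6,59,63, 72.76]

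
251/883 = 251/883 = 0.28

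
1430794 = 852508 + 578286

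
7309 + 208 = 7517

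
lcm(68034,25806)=748374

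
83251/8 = 10406+3/8 = 10406.38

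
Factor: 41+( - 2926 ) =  - 2885 = - 5^1*577^1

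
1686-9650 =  - 7964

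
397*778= 308866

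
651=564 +87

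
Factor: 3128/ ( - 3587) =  - 184/211=- 2^3 * 23^1* 211^ ( -1 ) 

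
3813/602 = 3813/602= 6.33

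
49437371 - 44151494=5285877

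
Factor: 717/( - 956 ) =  - 2^(- 2)*3^1 =-3/4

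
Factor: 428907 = 3^1 * 142969^1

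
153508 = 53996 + 99512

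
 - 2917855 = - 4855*601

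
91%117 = 91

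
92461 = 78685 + 13776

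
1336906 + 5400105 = 6737011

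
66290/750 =6629/75 = 88.39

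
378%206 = 172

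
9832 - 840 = 8992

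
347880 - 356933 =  - 9053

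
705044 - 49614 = 655430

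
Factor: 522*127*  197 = 2^1*3^2 * 29^1*127^1 * 197^1 = 13059918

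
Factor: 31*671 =20801 = 11^1*31^1*61^1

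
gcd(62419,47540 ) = 1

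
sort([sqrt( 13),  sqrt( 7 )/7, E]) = [ sqrt( 7) /7, E,  sqrt (13 )]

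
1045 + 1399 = 2444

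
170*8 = 1360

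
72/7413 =24/2471 = 0.01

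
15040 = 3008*5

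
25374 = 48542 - 23168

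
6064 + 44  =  6108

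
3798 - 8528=-4730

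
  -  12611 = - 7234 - 5377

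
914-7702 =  - 6788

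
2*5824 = 11648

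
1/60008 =1/60008 = 0.00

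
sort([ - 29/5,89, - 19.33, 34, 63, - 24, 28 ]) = [ - 24  , - 19.33, - 29/5,28, 34, 63, 89]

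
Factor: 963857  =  643^1 * 1499^1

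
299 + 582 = 881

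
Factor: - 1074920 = -2^3 * 5^1*7^1*11^1*349^1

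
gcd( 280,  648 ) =8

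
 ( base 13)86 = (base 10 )110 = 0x6e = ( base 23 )4I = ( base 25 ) 4a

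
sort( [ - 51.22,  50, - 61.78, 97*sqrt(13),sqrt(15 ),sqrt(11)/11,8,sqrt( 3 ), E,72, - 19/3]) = [ - 61.78 , - 51.22,- 19/3,sqrt( 11 ) /11, sqrt( 3 ), E,sqrt( 15),8, 50,72,97*sqrt(13) ] 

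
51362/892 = 25681/446 = 57.58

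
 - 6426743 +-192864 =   -  6619607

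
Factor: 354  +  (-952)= - 598 = - 2^1 *13^1 * 23^1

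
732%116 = 36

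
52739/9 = 5859 + 8/9 = 5859.89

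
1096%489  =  118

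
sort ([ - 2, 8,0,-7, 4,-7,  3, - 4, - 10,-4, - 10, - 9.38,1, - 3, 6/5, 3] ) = [ - 10,-10, - 9.38 , - 7, - 7, - 4, - 4, - 3, - 2,0,1 , 6/5,3,  3,4,8]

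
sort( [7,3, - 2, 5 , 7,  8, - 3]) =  [ - 3,-2, 3,5, 7,7,  8 ] 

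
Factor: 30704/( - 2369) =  - 2^4*19^1*23^(-1) * 101^1 * 103^( - 1 )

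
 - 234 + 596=362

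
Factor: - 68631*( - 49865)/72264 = 1140761605/24088 = 2^ ( - 3 )* 5^1*3011^( - 1 )*9973^1*22877^1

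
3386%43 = 32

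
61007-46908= 14099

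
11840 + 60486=72326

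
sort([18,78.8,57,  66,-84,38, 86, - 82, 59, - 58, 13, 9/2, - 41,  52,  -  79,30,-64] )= [-84,  -  82,-79,  -  64 , - 58, - 41,  9/2,13, 18,30,38,  52,  57,59,66,78.8,86]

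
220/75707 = 220/75707 = 0.00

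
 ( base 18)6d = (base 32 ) 3p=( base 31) 3S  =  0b1111001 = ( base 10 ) 121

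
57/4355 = 57/4355 = 0.01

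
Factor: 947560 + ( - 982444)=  - 2^2*3^3*17^1 * 19^1 = - 34884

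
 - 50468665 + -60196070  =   - 110664735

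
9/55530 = 1/6170 = 0.00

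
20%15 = 5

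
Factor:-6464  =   - 2^6*101^1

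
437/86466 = 437/86466 = 0.01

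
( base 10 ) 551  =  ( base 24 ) MN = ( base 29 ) j0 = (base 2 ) 1000100111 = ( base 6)2315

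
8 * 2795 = 22360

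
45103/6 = 7517  +  1/6 = 7517.17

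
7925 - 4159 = 3766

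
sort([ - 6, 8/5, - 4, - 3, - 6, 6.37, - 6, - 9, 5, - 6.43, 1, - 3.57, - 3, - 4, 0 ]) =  [ - 9, - 6.43, - 6,-6,  -  6, - 4 , - 4,-3.57, - 3,-3, 0, 1, 8/5,5,6.37 ] 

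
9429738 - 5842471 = 3587267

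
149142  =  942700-793558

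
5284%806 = 448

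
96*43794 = 4204224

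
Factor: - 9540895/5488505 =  - 1908179/1097701 = - 7^1*11^(-1)*13^2*73^( - 1)*1367^(  -  1 )*1613^1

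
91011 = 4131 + 86880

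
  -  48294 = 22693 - 70987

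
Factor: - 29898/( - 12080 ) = 99/40 = 2^( - 3 )*3^2*5^( - 1)*11^1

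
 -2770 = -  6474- -3704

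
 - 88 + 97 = 9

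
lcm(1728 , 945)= 60480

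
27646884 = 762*36282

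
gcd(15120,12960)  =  2160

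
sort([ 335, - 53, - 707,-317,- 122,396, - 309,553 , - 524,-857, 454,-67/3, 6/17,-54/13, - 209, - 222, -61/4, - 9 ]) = [ - 857, - 707, - 524, - 317,-309, - 222,-209,-122, - 53, - 67/3, - 61/4,-9,  -  54/13,6/17,335 , 396,454,553]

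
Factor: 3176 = 2^3*397^1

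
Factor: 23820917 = 83^1*286999^1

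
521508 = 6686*78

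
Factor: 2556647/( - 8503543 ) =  - 17^1 * 59^1*1277^( - 1)*2549^1*6659^( - 1) 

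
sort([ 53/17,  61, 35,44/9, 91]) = [53/17,44/9,35,61, 91]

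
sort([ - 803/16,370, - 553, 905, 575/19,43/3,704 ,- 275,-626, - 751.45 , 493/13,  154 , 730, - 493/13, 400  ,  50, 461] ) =[ - 751.45, - 626, - 553, - 275,-803/16,-493/13, 43/3, 575/19, 493/13, 50,  154, 370,  400,461,704 , 730, 905] 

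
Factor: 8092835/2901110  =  1618567/580222=2^( - 1)*19^( - 1)*53^1*15269^(-1) * 30539^1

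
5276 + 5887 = 11163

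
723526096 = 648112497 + 75413599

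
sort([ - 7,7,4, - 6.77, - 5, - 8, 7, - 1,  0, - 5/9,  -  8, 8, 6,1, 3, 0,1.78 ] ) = [ - 8, - 8, - 7 , - 6.77,  -  5, - 1, - 5/9,0,0, 1,1.78, 3, 4,6, 7,7, 8 ] 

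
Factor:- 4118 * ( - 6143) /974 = 29^1*71^1*487^( -1 )*6143^1 =12648437/487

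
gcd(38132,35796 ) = 4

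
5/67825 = 1/13565=0.00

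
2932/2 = 1466  =  1466.00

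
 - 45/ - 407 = 45/407 = 0.11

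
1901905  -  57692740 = -55790835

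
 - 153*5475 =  - 837675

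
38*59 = 2242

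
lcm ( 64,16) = 64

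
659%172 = 143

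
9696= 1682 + 8014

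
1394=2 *697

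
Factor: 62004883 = 317^1*195599^1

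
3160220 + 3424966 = 6585186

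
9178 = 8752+426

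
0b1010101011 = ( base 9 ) 838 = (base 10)683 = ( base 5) 10213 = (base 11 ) 571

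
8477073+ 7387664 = 15864737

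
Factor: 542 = 2^1*271^1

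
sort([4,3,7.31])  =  [3,  4 , 7.31]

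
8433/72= 117 + 1/8 = 117.12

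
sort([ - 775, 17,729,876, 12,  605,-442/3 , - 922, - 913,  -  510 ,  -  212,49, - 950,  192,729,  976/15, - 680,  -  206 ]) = [ - 950, - 922,  -  913, - 775, - 680, - 510 , - 212, - 206, - 442/3,12, 17, 49,  976/15,192, 605,729,  729, 876]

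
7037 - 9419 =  - 2382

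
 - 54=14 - 68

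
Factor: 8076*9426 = 2^3*3^2*  673^1*1571^1 = 76124376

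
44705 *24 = 1072920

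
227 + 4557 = 4784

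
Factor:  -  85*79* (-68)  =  2^2 * 5^1 * 17^2 * 79^1 = 456620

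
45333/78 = 581 + 5/26 = 581.19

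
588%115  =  13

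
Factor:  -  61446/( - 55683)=2^1 * 3^( - 1)*7^2*11^1*19^1*23^ ( - 1)*269^(-1) = 20482/18561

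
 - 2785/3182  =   - 1 + 397/3182 = - 0.88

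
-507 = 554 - 1061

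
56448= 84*672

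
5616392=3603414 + 2012978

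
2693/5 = 538 + 3/5= 538.60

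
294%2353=294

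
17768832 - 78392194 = -60623362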